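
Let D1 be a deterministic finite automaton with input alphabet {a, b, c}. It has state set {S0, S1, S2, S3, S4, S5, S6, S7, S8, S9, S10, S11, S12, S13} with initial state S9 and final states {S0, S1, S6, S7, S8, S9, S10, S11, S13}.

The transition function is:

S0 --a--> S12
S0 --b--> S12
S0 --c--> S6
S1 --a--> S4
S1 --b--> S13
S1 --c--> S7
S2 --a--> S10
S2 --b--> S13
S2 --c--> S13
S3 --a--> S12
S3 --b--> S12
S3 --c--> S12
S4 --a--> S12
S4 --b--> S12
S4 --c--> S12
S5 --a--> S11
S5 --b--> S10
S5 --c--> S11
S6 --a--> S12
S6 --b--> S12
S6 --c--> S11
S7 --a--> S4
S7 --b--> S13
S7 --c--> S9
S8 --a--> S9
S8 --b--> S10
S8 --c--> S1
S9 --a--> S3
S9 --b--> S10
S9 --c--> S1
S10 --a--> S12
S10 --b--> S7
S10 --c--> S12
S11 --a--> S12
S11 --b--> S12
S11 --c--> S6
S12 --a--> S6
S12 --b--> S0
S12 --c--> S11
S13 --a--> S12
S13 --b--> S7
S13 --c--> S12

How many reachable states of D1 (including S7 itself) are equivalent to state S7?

Reachable states from the start: {S0,S1,S3,S4,S6,S7,S9,S10,S11,S12,S13}. Unreachable: {S2,S5,S8} — drop them.
Initial partition by acceptance: {S0,S1,S6,S7,S9,S10,S11,S13} | {S3,S4,S12}.
Split {S0,S1,S6,S7,S9,S10,S11,S13} by δ(·,b) → {S1,S7,S9,S10,S13} and {S0,S6,S11}.
Refine {S1,S7,S9,S10,S13} on symbol c: members go to different blocks, giving {S1,S7,S9} and {S10,S13}.
On input a, block {S3,S4,S12} splits into {S3,S4} and {S12}.
The partition is now stable with 5 blocks: {S1,S7,S9} | {S3,S4} | {S0,S6,S11} | {S10,S13} | {S12}.
The equivalence class containing S7 is {S1,S7,S9}, of size 3.

3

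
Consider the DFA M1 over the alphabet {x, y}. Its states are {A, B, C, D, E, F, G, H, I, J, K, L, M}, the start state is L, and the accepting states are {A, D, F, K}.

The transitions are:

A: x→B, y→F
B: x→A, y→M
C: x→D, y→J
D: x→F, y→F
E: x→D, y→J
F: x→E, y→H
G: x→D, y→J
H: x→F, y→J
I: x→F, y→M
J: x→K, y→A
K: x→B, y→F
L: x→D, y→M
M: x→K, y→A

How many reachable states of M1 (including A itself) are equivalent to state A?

States {C,G,I} cannot be reached from the start state, so discard them.
P0 = {A,D,F,K} | {B,E,H,J,L,M}.
Refine {A,D,F,K} on symbol x: members go to different blocks, giving {A,F,K} and {D}.
Split {A,F,K} by δ(·,y) → {A,K} and {F}.
Refine {B,E,H,J,L,M} on symbol x: members go to different blocks, giving {B,J,M} and {E,L} and {H}.
Split {B,J,M} by δ(·,y) → {J,M} and {B}.
No further refinement is possible. Final partition (7 blocks): {A,K} | {J,M} | {D} | {F} | {E,L} | {H} | {B}.
State A belongs to the block {A,K}, which has 2 states.

2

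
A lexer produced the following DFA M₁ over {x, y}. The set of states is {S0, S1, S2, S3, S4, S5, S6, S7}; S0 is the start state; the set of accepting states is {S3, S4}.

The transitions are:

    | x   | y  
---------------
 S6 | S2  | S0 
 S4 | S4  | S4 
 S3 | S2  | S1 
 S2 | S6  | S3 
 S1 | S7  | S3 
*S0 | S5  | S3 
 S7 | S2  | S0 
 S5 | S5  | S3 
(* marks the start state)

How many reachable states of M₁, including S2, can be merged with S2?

First remove the unreachable states {S4}; 7 states remain.
Initial partition by acceptance: {S3} | {S0,S1,S2,S5,S6,S7}.
Refine {S0,S1,S2,S5,S6,S7} on symbol y: members go to different blocks, giving {S0,S1,S2,S5} and {S6,S7}.
Split {S0,S1,S2,S5} by δ(·,x) → {S0,S5} and {S1,S2}.
The partition is now stable with 4 blocks: {S3} | {S0,S5} | {S6,S7} | {S1,S2}.
State S2 belongs to the block {S1,S2}, which has 2 states.

2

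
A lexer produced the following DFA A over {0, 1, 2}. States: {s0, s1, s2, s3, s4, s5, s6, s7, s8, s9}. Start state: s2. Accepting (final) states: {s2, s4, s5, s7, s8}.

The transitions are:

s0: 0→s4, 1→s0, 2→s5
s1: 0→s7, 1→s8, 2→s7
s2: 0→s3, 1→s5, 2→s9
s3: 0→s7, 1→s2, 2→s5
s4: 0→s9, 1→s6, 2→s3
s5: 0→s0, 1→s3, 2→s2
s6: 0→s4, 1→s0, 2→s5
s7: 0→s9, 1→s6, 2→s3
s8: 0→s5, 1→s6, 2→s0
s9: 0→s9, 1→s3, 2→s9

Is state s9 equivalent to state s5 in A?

No

First remove the unreachable states {s1,s8}; 8 states remain.
Initial partition by acceptance: {s2,s4,s5,s7} | {s0,s3,s6,s9}.
Split {s2,s4,s5,s7} by δ(·,1) → {s4,s5,s7} and {s2}.
On input 2, block {s4,s5,s7} splits into {s4,s7} and {s5}.
Refine {s0,s3,s6,s9} on symbol 0: members go to different blocks, giving {s0,s3,s6} and {s9}.
Split {s0,s3,s6} by δ(·,1) → {s0,s6} and {s3}.
No further refinement is possible. Final partition (6 blocks): {s4,s7} | {s0,s6} | {s2} | {s5} | {s9} | {s3}.
s9 and s5 end up in different blocks, so they are distinguishable. For instance, the string 'ε' is accepted from only s5.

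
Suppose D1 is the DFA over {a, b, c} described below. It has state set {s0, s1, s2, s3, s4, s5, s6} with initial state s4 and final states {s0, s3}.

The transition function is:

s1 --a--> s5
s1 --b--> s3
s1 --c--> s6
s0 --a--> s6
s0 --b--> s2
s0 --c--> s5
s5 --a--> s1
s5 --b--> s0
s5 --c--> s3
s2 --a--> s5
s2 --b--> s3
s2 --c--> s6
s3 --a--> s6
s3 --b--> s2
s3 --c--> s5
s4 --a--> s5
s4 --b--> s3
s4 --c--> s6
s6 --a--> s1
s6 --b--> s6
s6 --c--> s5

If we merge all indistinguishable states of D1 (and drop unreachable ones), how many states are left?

4

Start with accepting vs non-accepting: {s0,s3} | {s1,s2,s4,s5,s6}.
Split {s1,s2,s4,s5,s6} by δ(·,b) → {s1,s2,s4,s5} and {s6}.
Split {s1,s2,s4,s5} by δ(·,c) → {s1,s2,s4} and {s5}.
Stable partition: {s0,s3} | {s1,s2,s4} | {s6} | {s5} — 4 equivalence classes.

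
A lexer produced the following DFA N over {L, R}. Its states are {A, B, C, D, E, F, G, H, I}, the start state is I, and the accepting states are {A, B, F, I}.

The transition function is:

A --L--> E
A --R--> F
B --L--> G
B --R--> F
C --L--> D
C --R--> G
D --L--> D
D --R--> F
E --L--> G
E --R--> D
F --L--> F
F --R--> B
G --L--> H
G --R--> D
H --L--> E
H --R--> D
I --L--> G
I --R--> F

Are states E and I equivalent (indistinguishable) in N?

No

Reachable states from the start: {B,D,E,F,G,H,I}. Unreachable: {A,C} — drop them.
P0 = {B,F,I} | {D,E,G,H}.
On input L, block {B,F,I} splits into {B,I} and {F}.
Refine {D,E,G,H} on symbol R: members go to different blocks, giving {E,G,H} and {D}.
Stable partition: {B,I} | {E,G,H} | {F} | {D} — 4 equivalence classes.
E and I end up in different blocks, so they are distinguishable. For instance, the string 'ε' is accepted from only I.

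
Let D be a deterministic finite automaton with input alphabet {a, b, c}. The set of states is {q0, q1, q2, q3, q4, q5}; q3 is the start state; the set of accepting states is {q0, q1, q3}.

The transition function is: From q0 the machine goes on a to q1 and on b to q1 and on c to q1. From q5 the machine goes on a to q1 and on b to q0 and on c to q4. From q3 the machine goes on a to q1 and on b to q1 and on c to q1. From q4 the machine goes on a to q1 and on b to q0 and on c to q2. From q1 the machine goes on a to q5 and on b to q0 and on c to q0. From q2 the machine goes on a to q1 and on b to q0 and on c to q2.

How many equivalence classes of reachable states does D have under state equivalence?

3

Initial partition by acceptance: {q0,q1,q3} | {q2,q4,q5}.
Refine {q0,q1,q3} on symbol a: members go to different blocks, giving {q0,q3} and {q1}.
No further refinement is possible. Final partition (3 blocks): {q0,q3} | {q2,q4,q5} | {q1}.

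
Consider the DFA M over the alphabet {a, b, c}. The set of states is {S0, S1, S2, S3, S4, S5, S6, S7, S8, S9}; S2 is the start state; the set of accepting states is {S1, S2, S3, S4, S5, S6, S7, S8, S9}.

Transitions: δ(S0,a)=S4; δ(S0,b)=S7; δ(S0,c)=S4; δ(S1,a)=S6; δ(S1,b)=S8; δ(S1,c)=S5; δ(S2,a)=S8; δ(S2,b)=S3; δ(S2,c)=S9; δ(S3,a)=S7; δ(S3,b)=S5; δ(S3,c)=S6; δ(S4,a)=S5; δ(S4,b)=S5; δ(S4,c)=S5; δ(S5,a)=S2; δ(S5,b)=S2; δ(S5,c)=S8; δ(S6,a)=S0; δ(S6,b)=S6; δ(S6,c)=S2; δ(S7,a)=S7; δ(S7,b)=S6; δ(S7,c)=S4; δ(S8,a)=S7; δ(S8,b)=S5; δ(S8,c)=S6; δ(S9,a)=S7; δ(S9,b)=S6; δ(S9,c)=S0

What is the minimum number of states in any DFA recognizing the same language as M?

First remove the unreachable states {S1}; 9 states remain.
Initial partition by acceptance: {S2,S3,S4,S5,S6,S7,S8,S9} | {S0}.
Split {S2,S3,S4,S5,S6,S7,S8,S9} by δ(·,a) → {S2,S3,S4,S5,S7,S8,S9} and {S6}.
Refine {S2,S3,S4,S5,S7,S8,S9} on symbol b: members go to different blocks, giving {S2,S3,S4,S5,S8} and {S7,S9}.
Refine {S2,S3,S4,S5,S8} on symbol a: members go to different blocks, giving {S2,S4,S5} and {S3,S8}.
Split {S2,S4,S5} by δ(·,a) → {S4,S5} and {S2}.
On input a, block {S4,S5} splits into {S4} and {S5}.
Split {S7,S9} by δ(·,c) → {S7} and {S9}.
The partition is now stable with 8 blocks: {S4} | {S0} | {S6} | {S7} | {S3,S8} | {S2} | {S5} | {S9}.

8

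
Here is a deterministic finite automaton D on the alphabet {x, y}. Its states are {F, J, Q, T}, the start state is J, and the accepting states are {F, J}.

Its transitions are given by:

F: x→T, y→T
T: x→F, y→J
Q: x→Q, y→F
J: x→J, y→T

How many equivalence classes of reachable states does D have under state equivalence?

3

States {Q} cannot be reached from the start state, so discard them.
Start with accepting vs non-accepting: {F,J} | {T}.
Refine {F,J} on symbol x: members go to different blocks, giving {F} and {J}.
Stable partition: {F} | {T} | {J} — 3 equivalence classes.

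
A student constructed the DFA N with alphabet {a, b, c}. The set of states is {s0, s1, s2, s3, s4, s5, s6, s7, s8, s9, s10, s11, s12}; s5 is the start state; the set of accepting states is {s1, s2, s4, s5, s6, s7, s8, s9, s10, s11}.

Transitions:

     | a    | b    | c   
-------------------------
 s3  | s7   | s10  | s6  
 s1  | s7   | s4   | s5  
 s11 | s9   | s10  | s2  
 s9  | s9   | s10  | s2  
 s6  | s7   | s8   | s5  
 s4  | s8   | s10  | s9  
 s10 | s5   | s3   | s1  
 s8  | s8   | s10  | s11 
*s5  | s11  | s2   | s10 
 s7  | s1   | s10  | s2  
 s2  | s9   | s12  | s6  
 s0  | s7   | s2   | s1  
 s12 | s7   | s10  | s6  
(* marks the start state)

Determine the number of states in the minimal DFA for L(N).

6

States {s0} cannot be reached from the start state, so discard them.
P0 = {s1,s2,s4,s5,s6,s7,s8,s9,s10,s11} | {s3,s12}.
Refine {s1,s2,s4,s5,s6,s7,s8,s9,s10,s11} on symbol b: members go to different blocks, giving {s1,s4,s5,s6,s7,s8,s9,s11} and {s2,s10}.
Split {s1,s4,s5,s6,s7,s8,s9,s11} by δ(·,b) → {s4,s5,s7,s8,s9,s11} and {s1,s6}.
Refine {s4,s5,s7,s8,s9,s11} on symbol a: members go to different blocks, giving {s4,s5,s8,s9,s11} and {s7}.
On input c, block {s4,s5,s8,s9,s11} splits into {s5,s9,s11} and {s4,s8}.
The partition is now stable with 6 blocks: {s5,s9,s11} | {s3,s12} | {s2,s10} | {s1,s6} | {s7} | {s4,s8}.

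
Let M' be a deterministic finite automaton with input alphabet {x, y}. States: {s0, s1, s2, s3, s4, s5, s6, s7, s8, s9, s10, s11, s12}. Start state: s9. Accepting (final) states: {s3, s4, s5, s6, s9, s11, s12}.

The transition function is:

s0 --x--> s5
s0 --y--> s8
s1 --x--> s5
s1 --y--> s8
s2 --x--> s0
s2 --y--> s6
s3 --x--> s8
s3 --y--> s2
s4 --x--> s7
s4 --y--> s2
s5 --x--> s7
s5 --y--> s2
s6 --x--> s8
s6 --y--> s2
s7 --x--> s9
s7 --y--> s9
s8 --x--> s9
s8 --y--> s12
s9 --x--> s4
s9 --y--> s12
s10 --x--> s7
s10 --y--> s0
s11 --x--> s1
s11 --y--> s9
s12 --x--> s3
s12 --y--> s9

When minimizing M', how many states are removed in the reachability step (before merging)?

3

BFS from s9 reaches {s0, s2, s3, s4, s5, s6, s7, s8, s9, s12}; the 3 state(s) s1, s10, s11 are never visited.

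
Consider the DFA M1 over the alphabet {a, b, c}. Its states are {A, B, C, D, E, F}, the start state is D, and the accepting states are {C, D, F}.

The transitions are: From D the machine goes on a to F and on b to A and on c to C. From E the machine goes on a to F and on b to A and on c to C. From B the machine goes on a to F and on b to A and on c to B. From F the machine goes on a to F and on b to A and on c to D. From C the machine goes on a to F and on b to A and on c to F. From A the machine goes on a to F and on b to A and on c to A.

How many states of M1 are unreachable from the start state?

Starting at D and following transitions, the reachable set is {A, C, D, F}. That leaves B, E unreachable — 2 in total.

2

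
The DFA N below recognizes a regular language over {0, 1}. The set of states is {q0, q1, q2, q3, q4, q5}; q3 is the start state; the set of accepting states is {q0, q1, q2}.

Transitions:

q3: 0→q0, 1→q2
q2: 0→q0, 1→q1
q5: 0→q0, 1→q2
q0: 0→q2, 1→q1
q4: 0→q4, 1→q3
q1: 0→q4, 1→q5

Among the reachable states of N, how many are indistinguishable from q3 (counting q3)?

Every state is reachable, so we keep all 6.
Start with accepting vs non-accepting: {q0,q1,q2} | {q3,q4,q5}.
Refine {q0,q1,q2} on symbol 0: members go to different blocks, giving {q0,q2} and {q1}.
Split {q3,q4,q5} by δ(·,0) → {q3,q5} and {q4}.
The partition is now stable with 4 blocks: {q0,q2} | {q3,q5} | {q1} | {q4}.
State q3 belongs to the block {q3,q5}, which has 2 states.

2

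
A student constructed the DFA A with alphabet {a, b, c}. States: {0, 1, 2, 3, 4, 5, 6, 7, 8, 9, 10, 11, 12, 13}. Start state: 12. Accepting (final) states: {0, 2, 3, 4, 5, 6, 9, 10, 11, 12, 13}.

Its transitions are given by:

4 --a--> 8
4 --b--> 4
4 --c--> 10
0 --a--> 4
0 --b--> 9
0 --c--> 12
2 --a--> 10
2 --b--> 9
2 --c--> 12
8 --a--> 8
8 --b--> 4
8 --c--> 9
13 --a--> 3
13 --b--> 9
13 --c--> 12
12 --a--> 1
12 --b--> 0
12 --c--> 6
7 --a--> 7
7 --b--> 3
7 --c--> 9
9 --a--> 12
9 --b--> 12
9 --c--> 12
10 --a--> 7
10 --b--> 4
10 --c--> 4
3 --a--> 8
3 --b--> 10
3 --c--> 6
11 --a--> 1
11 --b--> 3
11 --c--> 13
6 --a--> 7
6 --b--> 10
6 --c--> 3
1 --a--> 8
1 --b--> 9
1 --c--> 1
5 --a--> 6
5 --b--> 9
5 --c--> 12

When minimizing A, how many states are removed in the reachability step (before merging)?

4

Starting at 12 and following transitions, the reachable set is {0, 1, 3, 4, 6, 7, 8, 9, 10, 12}. That leaves 2, 5, 11, 13 unreachable — 4 in total.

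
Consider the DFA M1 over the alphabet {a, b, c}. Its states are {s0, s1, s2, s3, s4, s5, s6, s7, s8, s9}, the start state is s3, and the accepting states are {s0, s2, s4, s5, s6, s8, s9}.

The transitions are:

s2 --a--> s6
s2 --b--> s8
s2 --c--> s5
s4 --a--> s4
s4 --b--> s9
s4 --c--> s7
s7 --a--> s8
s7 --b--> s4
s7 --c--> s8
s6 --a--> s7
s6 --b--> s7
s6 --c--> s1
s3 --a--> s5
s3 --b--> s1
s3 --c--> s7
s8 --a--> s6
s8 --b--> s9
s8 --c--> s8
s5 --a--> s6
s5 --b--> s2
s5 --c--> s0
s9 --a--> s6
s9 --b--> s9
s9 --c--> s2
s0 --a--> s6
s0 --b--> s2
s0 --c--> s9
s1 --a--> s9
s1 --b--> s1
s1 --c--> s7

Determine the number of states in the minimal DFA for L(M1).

5

All states are reachable from the start state.
P0 = {s0,s2,s4,s5,s6,s8,s9} | {s1,s3,s7}.
Split {s0,s2,s4,s5,s6,s8,s9} by δ(·,a) → {s0,s2,s4,s5,s8,s9} and {s6}.
Split {s0,s2,s4,s5,s8,s9} by δ(·,a) → {s0,s2,s5,s8,s9} and {s4}.
On input b, block {s1,s3,s7} splits into {s1,s3} and {s7}.
Stable partition: {s0,s2,s5,s8,s9} | {s1,s3} | {s6} | {s4} | {s7} — 5 equivalence classes.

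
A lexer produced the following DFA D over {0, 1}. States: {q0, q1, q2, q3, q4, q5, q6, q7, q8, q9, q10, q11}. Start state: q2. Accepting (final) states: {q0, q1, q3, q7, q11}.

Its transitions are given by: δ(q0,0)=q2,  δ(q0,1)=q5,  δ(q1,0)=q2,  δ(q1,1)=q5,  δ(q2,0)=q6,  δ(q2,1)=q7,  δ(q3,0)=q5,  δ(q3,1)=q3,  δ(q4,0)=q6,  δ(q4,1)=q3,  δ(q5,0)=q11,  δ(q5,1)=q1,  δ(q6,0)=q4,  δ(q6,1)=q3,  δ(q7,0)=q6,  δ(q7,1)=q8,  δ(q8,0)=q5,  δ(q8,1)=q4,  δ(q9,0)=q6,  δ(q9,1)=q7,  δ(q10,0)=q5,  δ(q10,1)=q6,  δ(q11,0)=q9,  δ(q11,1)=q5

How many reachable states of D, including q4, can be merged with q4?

2

First remove the unreachable states {q0,q10}; 10 states remain.
Start with accepting vs non-accepting: {q1,q3,q7,q11} | {q2,q4,q5,q6,q8,q9}.
On input 1, block {q1,q3,q7,q11} splits into {q1,q7,q11} and {q3}.
Split {q2,q4,q5,q6,q8,q9} by δ(·,0) → {q2,q4,q6,q8,q9} and {q5}.
Split {q1,q7,q11} by δ(·,1) → {q1,q11} and {q7}.
Split {q2,q4,q6,q8,q9} by δ(·,0) → {q2,q4,q6,q9} and {q8}.
On input 1, block {q2,q4,q6,q9} splits into {q2,q9} and {q4,q6}.
The partition is now stable with 7 blocks: {q1,q11} | {q2,q9} | {q3} | {q5} | {q7} | {q8} | {q4,q6}.
State q4 belongs to the block {q4,q6}, which has 2 states.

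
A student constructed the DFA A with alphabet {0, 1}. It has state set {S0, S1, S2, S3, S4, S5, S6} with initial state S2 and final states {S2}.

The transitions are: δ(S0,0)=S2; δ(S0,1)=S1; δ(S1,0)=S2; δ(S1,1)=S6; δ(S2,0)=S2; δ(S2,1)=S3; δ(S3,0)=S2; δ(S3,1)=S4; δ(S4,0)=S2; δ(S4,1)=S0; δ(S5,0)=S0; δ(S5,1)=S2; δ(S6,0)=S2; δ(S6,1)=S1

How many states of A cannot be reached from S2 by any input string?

1

Starting at S2 and following transitions, the reachable set is {S0, S1, S2, S3, S4, S6}. That leaves S5 unreachable — 1 in total.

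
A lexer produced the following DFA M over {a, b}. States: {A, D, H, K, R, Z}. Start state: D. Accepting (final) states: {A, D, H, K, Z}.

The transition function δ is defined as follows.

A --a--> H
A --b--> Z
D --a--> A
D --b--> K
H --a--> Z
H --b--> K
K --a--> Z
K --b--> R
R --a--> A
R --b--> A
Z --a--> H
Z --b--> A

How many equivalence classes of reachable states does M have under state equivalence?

4

Initial partition by acceptance: {A,D,H,K,Z} | {R}.
Split {A,D,H,K,Z} by δ(·,b) → {A,D,H,Z} and {K}.
Split {A,D,H,Z} by δ(·,b) → {A,Z} and {D,H}.
Stable partition: {A,Z} | {R} | {K} | {D,H} — 4 equivalence classes.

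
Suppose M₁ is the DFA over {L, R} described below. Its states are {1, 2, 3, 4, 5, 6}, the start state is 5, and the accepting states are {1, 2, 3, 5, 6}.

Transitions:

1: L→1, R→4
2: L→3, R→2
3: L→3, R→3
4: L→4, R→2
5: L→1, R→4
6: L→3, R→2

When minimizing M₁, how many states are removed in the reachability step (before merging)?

1

BFS from 5 reaches {1, 2, 3, 4, 5}; the 1 state(s) 6 are never visited.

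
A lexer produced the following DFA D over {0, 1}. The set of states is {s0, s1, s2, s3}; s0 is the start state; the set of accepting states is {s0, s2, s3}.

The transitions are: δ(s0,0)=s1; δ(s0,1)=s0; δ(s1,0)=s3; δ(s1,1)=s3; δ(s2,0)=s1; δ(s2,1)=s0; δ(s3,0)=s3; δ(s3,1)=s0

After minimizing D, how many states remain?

3

First remove the unreachable states {s2}; 3 states remain.
P0 = {s0,s3} | {s1}.
On input 0, block {s0,s3} splits into {s0} and {s3}.
Stable partition: {s0} | {s1} | {s3} — 3 equivalence classes.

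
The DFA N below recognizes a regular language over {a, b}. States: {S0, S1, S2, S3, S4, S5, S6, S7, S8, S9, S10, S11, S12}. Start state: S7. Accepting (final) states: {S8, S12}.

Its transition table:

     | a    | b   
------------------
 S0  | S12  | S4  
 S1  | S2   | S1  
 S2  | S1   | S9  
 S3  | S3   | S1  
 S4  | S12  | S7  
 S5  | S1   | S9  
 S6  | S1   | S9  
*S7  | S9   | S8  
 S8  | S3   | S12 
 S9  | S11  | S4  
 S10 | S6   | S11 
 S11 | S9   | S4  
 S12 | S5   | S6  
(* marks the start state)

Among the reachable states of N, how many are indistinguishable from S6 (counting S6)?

3

States {S0,S10} cannot be reached from the start state, so discard them.
Initial partition by acceptance: {S8,S12} | {S1,S2,S3,S4,S5,S6,S7,S9,S11}.
Refine {S8,S12} on symbol b: members go to different blocks, giving {S8} and {S12}.
On input a, block {S1,S2,S3,S4,S5,S6,S7,S9,S11} splits into {S1,S2,S3,S5,S6,S7,S9,S11} and {S4}.
On input b, block {S1,S2,S3,S5,S6,S7,S9,S11} splits into {S1,S2,S3,S5,S6} and {S9,S11} and {S7}.
Split {S1,S2,S3,S5,S6} by δ(·,b) → {S2,S5,S6} and {S1,S3}.
On input a, block {S1,S3} splits into {S1} and {S3}.
The partition is now stable with 8 blocks: {S8} | {S2,S5,S6} | {S12} | {S4} | {S9,S11} | {S7} | {S1} | {S3}.
The equivalence class containing S6 is {S2,S5,S6}, of size 3.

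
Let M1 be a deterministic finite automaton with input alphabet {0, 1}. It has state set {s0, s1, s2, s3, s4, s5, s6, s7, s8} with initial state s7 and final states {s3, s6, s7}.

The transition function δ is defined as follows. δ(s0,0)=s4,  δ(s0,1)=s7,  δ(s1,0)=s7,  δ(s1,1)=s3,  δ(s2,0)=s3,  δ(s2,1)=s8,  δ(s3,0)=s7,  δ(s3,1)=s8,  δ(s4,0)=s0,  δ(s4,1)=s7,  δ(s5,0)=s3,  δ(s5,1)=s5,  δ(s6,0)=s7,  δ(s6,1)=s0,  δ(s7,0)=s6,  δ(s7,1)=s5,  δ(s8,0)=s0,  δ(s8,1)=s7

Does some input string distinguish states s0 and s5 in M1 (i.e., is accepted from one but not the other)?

Yes

States {s1,s2} cannot be reached from the start state, so discard them.
Initial partition by acceptance: {s3,s6,s7} | {s0,s4,s5,s8}.
On input 0, block {s0,s4,s5,s8} splits into {s0,s4,s8} and {s5}.
On input 1, block {s3,s6,s7} splits into {s3,s6} and {s7}.
Stable partition: {s3,s6} | {s0,s4,s8} | {s5} | {s7} — 4 equivalence classes.
s0 and s5 end up in different blocks, so they are distinguishable. For instance, the string '0' is accepted from only s5.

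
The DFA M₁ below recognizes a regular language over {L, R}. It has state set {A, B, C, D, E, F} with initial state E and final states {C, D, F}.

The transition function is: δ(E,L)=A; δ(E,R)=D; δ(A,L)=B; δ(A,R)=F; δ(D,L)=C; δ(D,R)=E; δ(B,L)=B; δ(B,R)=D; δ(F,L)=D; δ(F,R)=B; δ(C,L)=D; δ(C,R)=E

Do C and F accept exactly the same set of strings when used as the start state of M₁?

Initial partition by acceptance: {C,D,F} | {A,B,E}.
Stable partition: {C,D,F} | {A,B,E} — 2 equivalence classes.
C and F lie in the same block of the stable partition, so they are equivalent — no string distinguishes them.

Yes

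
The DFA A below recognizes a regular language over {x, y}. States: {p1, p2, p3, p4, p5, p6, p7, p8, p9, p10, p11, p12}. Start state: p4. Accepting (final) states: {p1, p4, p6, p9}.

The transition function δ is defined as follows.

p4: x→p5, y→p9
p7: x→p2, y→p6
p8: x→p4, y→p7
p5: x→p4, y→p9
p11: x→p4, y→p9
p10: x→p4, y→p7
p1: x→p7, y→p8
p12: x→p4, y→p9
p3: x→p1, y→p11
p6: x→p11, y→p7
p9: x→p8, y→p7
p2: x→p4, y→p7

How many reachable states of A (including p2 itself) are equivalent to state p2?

2

First remove the unreachable states {p1,p3,p10,p12}; 8 states remain.
Start with accepting vs non-accepting: {p4,p6,p9} | {p2,p5,p7,p8,p11}.
On input y, block {p4,p6,p9} splits into {p6,p9} and {p4}.
Split {p2,p5,p7,p8,p11} by δ(·,x) → {p2,p5,p8,p11} and {p7}.
Split {p2,p5,p8,p11} by δ(·,y) → {p2,p8} and {p5,p11}.
On input x, block {p6,p9} splits into {p6} and {p9}.
Stable partition: {p6} | {p2,p8} | {p4} | {p7} | {p5,p11} | {p9} — 6 equivalence classes.
State p2 belongs to the block {p2,p8}, which has 2 states.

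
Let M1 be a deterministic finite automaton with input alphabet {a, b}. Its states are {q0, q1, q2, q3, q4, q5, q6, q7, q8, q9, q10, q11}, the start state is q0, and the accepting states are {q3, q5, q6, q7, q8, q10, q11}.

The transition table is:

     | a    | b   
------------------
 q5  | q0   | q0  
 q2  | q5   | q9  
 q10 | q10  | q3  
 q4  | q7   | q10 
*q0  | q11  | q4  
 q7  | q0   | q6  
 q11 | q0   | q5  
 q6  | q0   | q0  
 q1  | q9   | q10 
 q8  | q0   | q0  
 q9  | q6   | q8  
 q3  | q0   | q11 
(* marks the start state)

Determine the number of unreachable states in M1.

4

BFS from q0 reaches {q0, q3, q4, q5, q6, q7, q10, q11}; the 4 state(s) q1, q2, q8, q9 are never visited.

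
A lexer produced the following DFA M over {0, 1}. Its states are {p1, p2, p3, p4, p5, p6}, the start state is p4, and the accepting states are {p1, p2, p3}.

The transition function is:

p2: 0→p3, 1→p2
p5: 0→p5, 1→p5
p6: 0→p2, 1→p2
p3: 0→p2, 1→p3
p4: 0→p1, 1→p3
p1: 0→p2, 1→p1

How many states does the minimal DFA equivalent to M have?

2

States {p5,p6} cannot be reached from the start state, so discard them.
Initial partition by acceptance: {p1,p2,p3} | {p4}.
Stable partition: {p1,p2,p3} | {p4} — 2 equivalence classes.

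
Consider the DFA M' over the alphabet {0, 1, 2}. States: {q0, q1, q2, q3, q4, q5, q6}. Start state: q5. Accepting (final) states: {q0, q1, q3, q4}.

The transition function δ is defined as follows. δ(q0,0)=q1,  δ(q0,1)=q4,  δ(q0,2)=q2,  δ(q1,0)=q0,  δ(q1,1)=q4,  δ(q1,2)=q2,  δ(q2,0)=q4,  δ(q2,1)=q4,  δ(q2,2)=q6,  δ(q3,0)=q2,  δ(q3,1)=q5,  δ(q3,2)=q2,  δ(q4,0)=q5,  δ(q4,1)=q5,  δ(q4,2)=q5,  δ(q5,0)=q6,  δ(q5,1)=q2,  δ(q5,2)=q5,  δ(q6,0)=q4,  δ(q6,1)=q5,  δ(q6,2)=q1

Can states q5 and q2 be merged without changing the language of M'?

No

States {q3} cannot be reached from the start state, so discard them.
Initial partition by acceptance: {q0,q1,q4} | {q2,q5,q6}.
Refine {q0,q1,q4} on symbol 0: members go to different blocks, giving {q0,q1} and {q4}.
Split {q2,q5,q6} by δ(·,0) → {q2,q6} and {q5}.
Refine {q2,q6} on symbol 1: members go to different blocks, giving {q2} and {q6}.
The partition is now stable with 5 blocks: {q0,q1} | {q2} | {q4} | {q5} | {q6}.
q5 and q2 end up in different blocks, so they are distinguishable. For instance, the string '0' is accepted from only q2.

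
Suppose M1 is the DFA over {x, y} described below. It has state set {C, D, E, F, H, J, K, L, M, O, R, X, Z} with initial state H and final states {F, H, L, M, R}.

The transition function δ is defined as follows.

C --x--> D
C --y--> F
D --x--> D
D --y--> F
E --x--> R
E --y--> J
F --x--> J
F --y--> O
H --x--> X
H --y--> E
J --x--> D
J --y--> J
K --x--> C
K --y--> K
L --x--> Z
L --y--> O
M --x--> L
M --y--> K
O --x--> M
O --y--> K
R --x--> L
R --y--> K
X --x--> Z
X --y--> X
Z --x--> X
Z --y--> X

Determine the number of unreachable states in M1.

Every one of the 13 states is reachable from H.

0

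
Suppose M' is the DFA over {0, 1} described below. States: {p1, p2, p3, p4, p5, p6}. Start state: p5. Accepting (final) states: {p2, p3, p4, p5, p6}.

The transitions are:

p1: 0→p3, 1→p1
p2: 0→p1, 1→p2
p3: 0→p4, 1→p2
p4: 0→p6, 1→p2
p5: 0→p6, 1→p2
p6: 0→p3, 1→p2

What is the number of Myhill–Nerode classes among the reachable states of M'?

3

Start with accepting vs non-accepting: {p2,p3,p4,p5,p6} | {p1}.
Split {p2,p3,p4,p5,p6} by δ(·,0) → {p3,p4,p5,p6} and {p2}.
The partition is now stable with 3 blocks: {p3,p4,p5,p6} | {p1} | {p2}.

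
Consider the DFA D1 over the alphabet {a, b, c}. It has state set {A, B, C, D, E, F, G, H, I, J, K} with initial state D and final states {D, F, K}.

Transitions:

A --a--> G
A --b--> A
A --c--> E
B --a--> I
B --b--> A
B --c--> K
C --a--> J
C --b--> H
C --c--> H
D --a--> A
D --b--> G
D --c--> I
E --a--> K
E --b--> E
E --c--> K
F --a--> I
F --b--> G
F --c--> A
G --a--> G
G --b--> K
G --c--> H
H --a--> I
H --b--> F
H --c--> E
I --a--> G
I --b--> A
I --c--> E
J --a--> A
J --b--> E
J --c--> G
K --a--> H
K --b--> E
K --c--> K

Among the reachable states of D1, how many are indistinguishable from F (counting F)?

First remove the unreachable states {B,C,J}; 8 states remain.
Initial partition by acceptance: {D,F,K} | {A,E,G,H,I}.
Split {D,F,K} by δ(·,c) → {D,F} and {K}.
On input a, block {A,E,G,H,I} splits into {A,G,H,I} and {E}.
On input b, block {A,G,H,I} splits into {A,I} and {G} and {H}.
The partition is now stable with 6 blocks: {D,F} | {A,I} | {K} | {E} | {G} | {H}.
The equivalence class containing F is {D,F}, of size 2.

2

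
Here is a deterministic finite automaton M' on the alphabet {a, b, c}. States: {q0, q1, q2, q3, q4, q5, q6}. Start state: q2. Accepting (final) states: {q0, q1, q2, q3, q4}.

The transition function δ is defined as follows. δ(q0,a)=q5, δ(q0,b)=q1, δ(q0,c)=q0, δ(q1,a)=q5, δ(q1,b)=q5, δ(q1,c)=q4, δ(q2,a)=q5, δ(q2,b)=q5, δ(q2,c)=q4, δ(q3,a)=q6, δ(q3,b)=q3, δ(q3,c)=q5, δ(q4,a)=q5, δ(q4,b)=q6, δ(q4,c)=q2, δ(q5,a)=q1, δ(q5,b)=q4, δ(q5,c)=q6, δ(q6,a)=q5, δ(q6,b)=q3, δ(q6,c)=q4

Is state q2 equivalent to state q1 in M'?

Yes

First remove the unreachable states {q0}; 6 states remain.
P0 = {q1,q2,q3,q4} | {q5,q6}.
Split {q1,q2,q3,q4} by δ(·,b) → {q1,q2,q4} and {q3}.
Refine {q5,q6} on symbol a: members go to different blocks, giving {q5} and {q6}.
Split {q1,q2,q4} by δ(·,b) → {q1,q2} and {q4}.
Stable partition: {q1,q2} | {q5} | {q3} | {q6} | {q4} — 5 equivalence classes.
q2 and q1 lie in the same block of the stable partition, so they are equivalent — no string distinguishes them.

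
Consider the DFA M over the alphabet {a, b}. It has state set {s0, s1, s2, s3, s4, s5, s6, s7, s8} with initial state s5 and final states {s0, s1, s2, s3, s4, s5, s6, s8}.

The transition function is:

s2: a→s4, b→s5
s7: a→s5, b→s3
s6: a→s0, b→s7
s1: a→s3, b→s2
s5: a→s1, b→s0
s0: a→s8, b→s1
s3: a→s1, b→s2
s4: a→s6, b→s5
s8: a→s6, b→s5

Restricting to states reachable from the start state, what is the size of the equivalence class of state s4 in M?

2

Every state is reachable, so we keep all 9.
Initial partition by acceptance: {s0,s1,s2,s3,s4,s5,s6,s8} | {s7}.
On input b, block {s0,s1,s2,s3,s4,s5,s6,s8} splits into {s0,s1,s2,s3,s4,s5,s8} and {s6}.
Refine {s0,s1,s2,s3,s4,s5,s8} on symbol a: members go to different blocks, giving {s0,s1,s2,s3,s5} and {s4,s8}.
On input a, block {s0,s1,s2,s3,s5} splits into {s1,s3,s5} and {s0,s2}.
No further refinement is possible. Final partition (5 blocks): {s1,s3,s5} | {s7} | {s6} | {s4,s8} | {s0,s2}.
State s4 belongs to the block {s4,s8}, which has 2 states.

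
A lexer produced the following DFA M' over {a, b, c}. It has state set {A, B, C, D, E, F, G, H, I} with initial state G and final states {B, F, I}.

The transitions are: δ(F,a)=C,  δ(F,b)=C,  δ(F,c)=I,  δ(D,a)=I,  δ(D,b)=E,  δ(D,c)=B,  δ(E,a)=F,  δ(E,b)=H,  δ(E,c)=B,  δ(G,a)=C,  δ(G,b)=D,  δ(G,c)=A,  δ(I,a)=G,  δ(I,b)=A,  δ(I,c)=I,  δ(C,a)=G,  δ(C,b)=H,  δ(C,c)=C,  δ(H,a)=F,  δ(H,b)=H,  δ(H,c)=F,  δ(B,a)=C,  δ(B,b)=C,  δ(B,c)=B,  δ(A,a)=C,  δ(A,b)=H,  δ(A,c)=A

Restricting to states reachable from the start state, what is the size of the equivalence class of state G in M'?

Every state is reachable, so we keep all 9.
Initial partition by acceptance: {B,F,I} | {A,C,D,E,G,H}.
Refine {A,C,D,E,G,H} on symbol a: members go to different blocks, giving {A,C,G} and {D,E,H}.
No further refinement is possible. Final partition (3 blocks): {B,F,I} | {A,C,G} | {D,E,H}.
State G belongs to the block {A,C,G}, which has 3 states.

3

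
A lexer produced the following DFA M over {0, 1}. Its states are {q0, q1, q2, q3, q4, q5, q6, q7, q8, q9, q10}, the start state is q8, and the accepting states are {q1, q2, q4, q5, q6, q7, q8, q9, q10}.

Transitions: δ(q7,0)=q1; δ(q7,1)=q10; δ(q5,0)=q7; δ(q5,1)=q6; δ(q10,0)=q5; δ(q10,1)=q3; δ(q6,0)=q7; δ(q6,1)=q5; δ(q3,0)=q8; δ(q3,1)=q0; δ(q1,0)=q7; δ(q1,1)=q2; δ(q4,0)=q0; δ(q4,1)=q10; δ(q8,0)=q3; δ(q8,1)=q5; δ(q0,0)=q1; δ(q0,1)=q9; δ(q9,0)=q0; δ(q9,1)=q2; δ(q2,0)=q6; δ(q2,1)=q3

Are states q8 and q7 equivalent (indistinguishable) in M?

No

States {q4} cannot be reached from the start state, so discard them.
P0 = {q1,q2,q5,q6,q7,q8,q9,q10} | {q0,q3}.
Refine {q1,q2,q5,q6,q7,q8,q9,q10} on symbol 0: members go to different blocks, giving {q1,q2,q5,q6,q7,q10} and {q8,q9}.
Refine {q1,q2,q5,q6,q7,q10} on symbol 1: members go to different blocks, giving {q1,q5,q6,q7} and {q2,q10}.
Refine {q1,q5,q6,q7} on symbol 1: members go to different blocks, giving {q1,q7} and {q5,q6}.
On input 0, block {q0,q3} splits into {q0} and {q3}.
Split {q8,q9} by δ(·,0) → {q8} and {q9}.
No further refinement is possible. Final partition (7 blocks): {q1,q7} | {q0} | {q8} | {q2,q10} | {q5,q6} | {q3} | {q9}.
q8 and q7 end up in different blocks, so they are distinguishable. For instance, the string '0' is accepted from only q7.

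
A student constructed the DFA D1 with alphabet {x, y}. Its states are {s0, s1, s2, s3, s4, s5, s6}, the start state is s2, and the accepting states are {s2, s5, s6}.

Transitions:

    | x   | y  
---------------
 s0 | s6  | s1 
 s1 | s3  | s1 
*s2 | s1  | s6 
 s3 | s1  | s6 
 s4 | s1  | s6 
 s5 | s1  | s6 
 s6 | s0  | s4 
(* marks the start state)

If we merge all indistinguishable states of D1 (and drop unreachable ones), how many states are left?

Reachable states from the start: {s0,s1,s2,s3,s4,s6}. Unreachable: {s5} — drop them.
P0 = {s2,s6} | {s0,s1,s3,s4}.
On input y, block {s2,s6} splits into {s2} and {s6}.
Refine {s0,s1,s3,s4} on symbol x: members go to different blocks, giving {s1,s3,s4} and {s0}.
Split {s1,s3,s4} by δ(·,y) → {s3,s4} and {s1}.
No further refinement is possible. Final partition (5 blocks): {s2} | {s3,s4} | {s6} | {s0} | {s1}.

5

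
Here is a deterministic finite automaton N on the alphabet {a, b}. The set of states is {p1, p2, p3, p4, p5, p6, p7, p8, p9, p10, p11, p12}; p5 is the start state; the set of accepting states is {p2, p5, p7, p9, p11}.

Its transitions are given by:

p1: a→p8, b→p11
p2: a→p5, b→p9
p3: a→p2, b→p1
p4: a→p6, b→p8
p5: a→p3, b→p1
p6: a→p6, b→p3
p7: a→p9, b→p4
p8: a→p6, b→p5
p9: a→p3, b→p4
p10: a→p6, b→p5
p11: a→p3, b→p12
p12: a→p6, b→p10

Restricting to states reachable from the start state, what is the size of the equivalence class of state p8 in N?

States {p7} cannot be reached from the start state, so discard them.
Start with accepting vs non-accepting: {p2,p5,p9,p11} | {p1,p3,p4,p6,p8,p10,p12}.
Split {p2,p5,p9,p11} by δ(·,a) → {p5,p9,p11} and {p2}.
Split {p1,p3,p4,p6,p8,p10,p12} by δ(·,a) → {p1,p4,p6,p8,p10,p12} and {p3}.
Split {p1,p4,p6,p8,p10,p12} by δ(·,b) → {p1,p8,p10} and {p4,p12} and {p6}.
Split {p5,p9,p11} by δ(·,b) → {p9,p11} and {p5}.
On input a, block {p1,p8,p10} splits into {p8,p10} and {p1}.
No further refinement is possible. Final partition (8 blocks): {p9,p11} | {p8,p10} | {p2} | {p3} | {p4,p12} | {p6} | {p5} | {p1}.
The equivalence class containing p8 is {p8,p10}, of size 2.

2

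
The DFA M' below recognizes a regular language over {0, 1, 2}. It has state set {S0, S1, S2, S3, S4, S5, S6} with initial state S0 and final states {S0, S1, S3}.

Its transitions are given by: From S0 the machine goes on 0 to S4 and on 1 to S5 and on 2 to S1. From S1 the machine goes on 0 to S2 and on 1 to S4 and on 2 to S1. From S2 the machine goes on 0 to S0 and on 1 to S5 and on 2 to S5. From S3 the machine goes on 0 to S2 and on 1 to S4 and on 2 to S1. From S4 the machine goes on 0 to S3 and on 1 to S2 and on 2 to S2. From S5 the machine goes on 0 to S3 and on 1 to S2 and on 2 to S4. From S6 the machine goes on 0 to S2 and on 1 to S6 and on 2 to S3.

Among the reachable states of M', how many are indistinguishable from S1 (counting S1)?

States {S6} cannot be reached from the start state, so discard them.
Initial partition by acceptance: {S0,S1,S3} | {S2,S4,S5}.
The partition is now stable with 2 blocks: {S0,S1,S3} | {S2,S4,S5}.
State S1 belongs to the block {S0,S1,S3}, which has 3 states.

3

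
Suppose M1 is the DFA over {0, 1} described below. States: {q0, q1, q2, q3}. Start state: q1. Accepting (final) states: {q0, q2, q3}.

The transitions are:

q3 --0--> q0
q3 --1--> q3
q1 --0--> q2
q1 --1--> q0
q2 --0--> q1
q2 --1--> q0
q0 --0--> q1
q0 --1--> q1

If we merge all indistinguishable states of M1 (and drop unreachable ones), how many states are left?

Reachable states from the start: {q0,q1,q2}. Unreachable: {q3} — drop them.
Initial partition by acceptance: {q0,q2} | {q1}.
Refine {q0,q2} on symbol 1: members go to different blocks, giving {q0} and {q2}.
The partition is now stable with 3 blocks: {q0} | {q1} | {q2}.

3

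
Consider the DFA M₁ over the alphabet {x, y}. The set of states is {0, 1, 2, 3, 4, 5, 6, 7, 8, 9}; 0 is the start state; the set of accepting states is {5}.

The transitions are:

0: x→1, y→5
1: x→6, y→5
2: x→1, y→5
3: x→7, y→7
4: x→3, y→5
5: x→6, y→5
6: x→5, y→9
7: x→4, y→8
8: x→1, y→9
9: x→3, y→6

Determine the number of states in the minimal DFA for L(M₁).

9

First remove the unreachable states {2}; 9 states remain.
P0 = {5} | {0,1,3,4,6,7,8,9}.
Split {0,1,3,4,6,7,8,9} by δ(·,x) → {0,1,3,4,7,8,9} and {6}.
Refine {0,1,3,4,7,8,9} on symbol x: members go to different blocks, giving {0,3,4,7,8,9} and {1}.
On input x, block {0,3,4,7,8,9} splits into {3,4,7,9} and {0,8}.
On input y, block {3,4,7,9} splits into {3} and {4} and {7} and {9}.
On input y, block {0,8} splits into {0} and {8}.
Stable partition: {5} | {3} | {6} | {1} | {0} | {4} | {7} | {9} | {8} — 9 equivalence classes.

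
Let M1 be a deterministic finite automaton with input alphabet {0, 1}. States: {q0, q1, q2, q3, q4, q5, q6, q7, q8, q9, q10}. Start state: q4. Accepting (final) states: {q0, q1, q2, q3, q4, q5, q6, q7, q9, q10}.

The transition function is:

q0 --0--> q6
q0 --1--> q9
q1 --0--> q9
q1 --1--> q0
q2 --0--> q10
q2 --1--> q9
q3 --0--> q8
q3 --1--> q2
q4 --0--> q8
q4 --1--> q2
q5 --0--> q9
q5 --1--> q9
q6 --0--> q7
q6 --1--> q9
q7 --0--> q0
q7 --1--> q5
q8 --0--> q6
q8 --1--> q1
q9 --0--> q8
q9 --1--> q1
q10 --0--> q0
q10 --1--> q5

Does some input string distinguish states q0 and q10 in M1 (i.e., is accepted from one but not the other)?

Yes

Reachable states from the start: {q0,q1,q2,q4,q5,q6,q7,q8,q9,q10}. Unreachable: {q3} — drop them.
Start with accepting vs non-accepting: {q0,q1,q2,q4,q5,q6,q7,q9,q10} | {q8}.
On input 0, block {q0,q1,q2,q4,q5,q6,q7,q9,q10} splits into {q0,q1,q2,q5,q6,q7,q10} and {q4,q9}.
Split {q0,q1,q2,q5,q6,q7,q10} by δ(·,0) → {q0,q2,q6,q7,q10} and {q1,q5}.
On input 1, block {q0,q2,q6,q7,q10} splits into {q0,q2,q6} and {q7,q10}.
Refine {q0,q2,q6} on symbol 0: members go to different blocks, giving {q2,q6} and {q0}.
Refine {q4,q9} on symbol 1: members go to different blocks, giving {q4} and {q9}.
Refine {q1,q5} on symbol 1: members go to different blocks, giving {q1} and {q5}.
No further refinement is possible. Final partition (8 blocks): {q2,q6} | {q8} | {q4} | {q1} | {q7,q10} | {q0} | {q9} | {q5}.
q0 and q10 end up in different blocks, so they are distinguishable. For instance, the string '10' is accepted from only q10.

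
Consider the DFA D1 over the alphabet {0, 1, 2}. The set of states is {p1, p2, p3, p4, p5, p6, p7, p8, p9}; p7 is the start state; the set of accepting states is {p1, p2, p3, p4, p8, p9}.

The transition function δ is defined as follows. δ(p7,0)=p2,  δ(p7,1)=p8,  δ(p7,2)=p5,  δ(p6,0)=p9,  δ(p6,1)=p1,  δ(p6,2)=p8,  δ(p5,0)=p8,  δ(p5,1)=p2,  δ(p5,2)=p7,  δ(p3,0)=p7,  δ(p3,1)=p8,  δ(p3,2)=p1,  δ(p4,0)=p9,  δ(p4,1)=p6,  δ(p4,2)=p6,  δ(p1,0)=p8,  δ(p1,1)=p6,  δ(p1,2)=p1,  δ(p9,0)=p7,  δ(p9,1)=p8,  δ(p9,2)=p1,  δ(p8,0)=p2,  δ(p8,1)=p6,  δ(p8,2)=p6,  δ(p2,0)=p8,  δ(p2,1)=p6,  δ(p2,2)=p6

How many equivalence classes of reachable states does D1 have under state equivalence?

Reachable states from the start: {p1,p2,p5,p6,p7,p8,p9}. Unreachable: {p3,p4} — drop them.
Start with accepting vs non-accepting: {p1,p2,p8,p9} | {p5,p6,p7}.
Refine {p1,p2,p8,p9} on symbol 0: members go to different blocks, giving {p1,p2,p8} and {p9}.
Refine {p1,p2,p8} on symbol 2: members go to different blocks, giving {p2,p8} and {p1}.
Split {p5,p6,p7} by δ(·,0) → {p5,p7} and {p6}.
No further refinement is possible. Final partition (5 blocks): {p2,p8} | {p5,p7} | {p9} | {p1} | {p6}.

5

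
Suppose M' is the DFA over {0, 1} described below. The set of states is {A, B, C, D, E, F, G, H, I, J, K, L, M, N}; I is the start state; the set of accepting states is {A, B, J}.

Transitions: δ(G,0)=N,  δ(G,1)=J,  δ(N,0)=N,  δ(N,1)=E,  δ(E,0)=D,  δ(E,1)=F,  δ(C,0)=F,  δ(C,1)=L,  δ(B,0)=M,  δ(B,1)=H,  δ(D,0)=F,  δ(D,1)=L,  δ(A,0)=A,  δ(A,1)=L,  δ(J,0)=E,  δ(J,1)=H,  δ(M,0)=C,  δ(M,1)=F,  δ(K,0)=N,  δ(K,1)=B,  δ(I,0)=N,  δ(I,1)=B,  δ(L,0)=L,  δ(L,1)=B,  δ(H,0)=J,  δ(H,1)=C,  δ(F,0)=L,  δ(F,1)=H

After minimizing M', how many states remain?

First remove the unreachable states {A,G,K}; 11 states remain.
Start with accepting vs non-accepting: {B,J} | {C,D,E,F,H,I,L,M,N}.
Refine {C,D,E,F,H,I,L,M,N} on symbol 0: members go to different blocks, giving {C,D,E,F,I,L,M,N} and {H}.
Split {C,D,E,F,I,L,M,N} by δ(·,1) → {C,D,E,M,N} and {I,L} and {F}.
Split {C,D,E,M,N} by δ(·,0) → {E,M,N} and {C,D}.
On input 0, block {E,M,N} splits into {E,M} and {N}.
Split {I,L} by δ(·,0) → {I} and {L}.
Stable partition: {B,J} | {E,M} | {H} | {I} | {F} | {C,D} | {N} | {L} — 8 equivalence classes.

8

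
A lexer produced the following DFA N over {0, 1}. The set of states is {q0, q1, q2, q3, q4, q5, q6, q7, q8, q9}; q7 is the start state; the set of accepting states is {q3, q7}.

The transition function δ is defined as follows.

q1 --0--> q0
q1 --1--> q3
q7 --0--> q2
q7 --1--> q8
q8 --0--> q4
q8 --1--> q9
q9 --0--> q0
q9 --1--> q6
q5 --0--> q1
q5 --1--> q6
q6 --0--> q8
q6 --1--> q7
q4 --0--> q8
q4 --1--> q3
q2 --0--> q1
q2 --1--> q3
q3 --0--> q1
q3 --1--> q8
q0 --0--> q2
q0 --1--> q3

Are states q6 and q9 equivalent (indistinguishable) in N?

No

States {q5} cannot be reached from the start state, so discard them.
Start with accepting vs non-accepting: {q3,q7} | {q0,q1,q2,q4,q6,q8,q9}.
On input 1, block {q0,q1,q2,q4,q6,q8,q9} splits into {q0,q1,q2,q4,q6} and {q8,q9}.
On input 0, block {q0,q1,q2,q4,q6} splits into {q0,q1,q2} and {q4,q6}.
Refine {q8,q9} on symbol 0: members go to different blocks, giving {q8} and {q9}.
The partition is now stable with 5 blocks: {q3,q7} | {q0,q1,q2} | {q8} | {q4,q6} | {q9}.
q6 and q9 end up in different blocks, so they are distinguishable. For instance, the string '1' is accepted from only q6.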